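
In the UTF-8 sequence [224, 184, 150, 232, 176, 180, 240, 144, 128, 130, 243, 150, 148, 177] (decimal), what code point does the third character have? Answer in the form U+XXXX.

Offset 0: leading byte 0xE0 = 11100000 → 3-byte char #1 = E0 B8 96.
Offset 3: leading byte 0xE8 = 11101000 → 3-byte char #2 = E8 B0 B4.
Offset 6: leading byte 0xF0 = 11110000 → 4-byte char #3 = F0 90 80 82.
Leading byte 0xF0 = 11110000 matches 11110xxx → 4-byte sequence.
Byte 1: 0xF0 = 11110000, payload 000 (3 bits).
Byte 2: 0x90 = 10010000 (10xxxxxx ✓), payload 010000.
Byte 3: 0x80 = 10000000 (10xxxxxx ✓), payload 000000.
Byte 4: 0x82 = 10000010 (10xxxxxx ✓), payload 000010.
Concatenate: 000010000000000000010 = 0x10002 (21 bits → U+10002).

U+10002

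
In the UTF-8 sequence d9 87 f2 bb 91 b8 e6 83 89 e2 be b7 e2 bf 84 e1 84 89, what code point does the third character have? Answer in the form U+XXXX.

U+60C9

Offset 0: leading byte 0xD9 = 11011001 → 2-byte char #1 = D9 87.
Offset 2: leading byte 0xF2 = 11110010 → 4-byte char #2 = F2 BB 91 B8.
Offset 6: leading byte 0xE6 = 11100110 → 3-byte char #3 = E6 83 89.
Leading byte 0xE6 = 11100110 matches 1110xxxx → 3-byte sequence.
Byte 1: 0xE6 = 11100110, payload 0110 (4 bits).
Byte 2: 0x83 = 10000011 (10xxxxxx ✓), payload 000011.
Byte 3: 0x89 = 10001001 (10xxxxxx ✓), payload 001001.
Concatenate: 0110000011001001 = 0x60C9 (16 bits → U+60C9).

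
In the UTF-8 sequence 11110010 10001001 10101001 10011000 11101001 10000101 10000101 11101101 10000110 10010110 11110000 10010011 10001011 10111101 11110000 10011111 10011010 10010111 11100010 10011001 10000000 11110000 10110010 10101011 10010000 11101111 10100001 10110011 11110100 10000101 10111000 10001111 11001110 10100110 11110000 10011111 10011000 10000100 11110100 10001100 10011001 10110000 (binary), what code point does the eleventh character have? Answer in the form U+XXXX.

Offset 0: leading byte 0xF2 = 11110010 → 4-byte char #1 = F2 89 A9 98.
Offset 4: leading byte 0xE9 = 11101001 → 3-byte char #2 = E9 85 85.
Offset 7: leading byte 0xED = 11101101 → 3-byte char #3 = ED 86 96.
Offset 10: leading byte 0xF0 = 11110000 → 4-byte char #4 = F0 93 8B BD.
Offset 14: leading byte 0xF0 = 11110000 → 4-byte char #5 = F0 9F 9A 97.
Offset 18: leading byte 0xE2 = 11100010 → 3-byte char #6 = E2 99 80.
Offset 21: leading byte 0xF0 = 11110000 → 4-byte char #7 = F0 B2 AB 90.
Offset 25: leading byte 0xEF = 11101111 → 3-byte char #8 = EF A1 B3.
Offset 28: leading byte 0xF4 = 11110100 → 4-byte char #9 = F4 85 B8 8F.
Offset 32: leading byte 0xCE = 11001110 → 2-byte char #10 = CE A6.
Offset 34: leading byte 0xF0 = 11110000 → 4-byte char #11 = F0 9F 98 84.
Leading byte 0xF0 = 11110000 matches 11110xxx → 4-byte sequence.
Byte 1: 0xF0 = 11110000, payload 000 (3 bits).
Byte 2: 0x9F = 10011111 (10xxxxxx ✓), payload 011111.
Byte 3: 0x98 = 10011000 (10xxxxxx ✓), payload 011000.
Byte 4: 0x84 = 10000100 (10xxxxxx ✓), payload 000100.
Concatenate: 000011111011000000100 = 0x1F604 (21 bits → U+1F604).

U+1F604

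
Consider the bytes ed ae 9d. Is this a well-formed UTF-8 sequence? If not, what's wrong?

Structurally a 3-byte sequence; payload = 0xDB9D.
But 0xDB9D is in U+D800–U+DFFF, the surrogate range. Surrogates are not Unicode scalar values and are forbidden in UTF-8.

invalid (encodes a surrogate (U+D800–U+DFFF))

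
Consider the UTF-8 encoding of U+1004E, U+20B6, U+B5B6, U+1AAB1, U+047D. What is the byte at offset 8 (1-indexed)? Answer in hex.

1-indexed offset 8 is 0-indexed offset 7.
U+1004E → 4-byte form F0 90 81 8E at offsets 0–3.
U+20B6 → 3-byte form E2 82 B6 at offsets 4–6.
U+B5B6 → 3-byte form EB 96 B6 at offsets 7–9.
Offset 7 falls in char 3's range; it's byte 1 of EB 96 B6 = 0xEB.

0xEB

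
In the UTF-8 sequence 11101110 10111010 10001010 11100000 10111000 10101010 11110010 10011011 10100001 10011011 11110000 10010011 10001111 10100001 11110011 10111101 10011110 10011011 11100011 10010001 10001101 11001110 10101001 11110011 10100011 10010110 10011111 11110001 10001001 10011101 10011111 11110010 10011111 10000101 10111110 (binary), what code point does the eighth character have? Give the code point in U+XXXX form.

Offset 0: leading byte 0xEE = 11101110 → 3-byte char #1 = EE BA 8A.
Offset 3: leading byte 0xE0 = 11100000 → 3-byte char #2 = E0 B8 AA.
Offset 6: leading byte 0xF2 = 11110010 → 4-byte char #3 = F2 9B A1 9B.
Offset 10: leading byte 0xF0 = 11110000 → 4-byte char #4 = F0 93 8F A1.
Offset 14: leading byte 0xF3 = 11110011 → 4-byte char #5 = F3 BD 9E 9B.
Offset 18: leading byte 0xE3 = 11100011 → 3-byte char #6 = E3 91 8D.
Offset 21: leading byte 0xCE = 11001110 → 2-byte char #7 = CE A9.
Offset 23: leading byte 0xF3 = 11110011 → 4-byte char #8 = F3 A3 96 9F.
Leading byte 0xF3 = 11110011 matches 11110xxx → 4-byte sequence.
Byte 1: 0xF3 = 11110011, payload 011 (3 bits).
Byte 2: 0xA3 = 10100011 (10xxxxxx ✓), payload 100011.
Byte 3: 0x96 = 10010110 (10xxxxxx ✓), payload 010110.
Byte 4: 0x9F = 10011111 (10xxxxxx ✓), payload 011111.
Concatenate: 011100011010110011111 = 0xE359F (21 bits → U+E359F).

U+E359F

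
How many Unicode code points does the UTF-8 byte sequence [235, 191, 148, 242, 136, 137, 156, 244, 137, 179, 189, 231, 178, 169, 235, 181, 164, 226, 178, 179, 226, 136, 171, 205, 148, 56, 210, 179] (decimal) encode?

10

Byte at offset 0: 0xEB = 11101011 → 3-byte char (#1). Advance 3.
Byte at offset 3: 0xF2 = 11110010 → 4-byte char (#2). Advance 4.
Byte at offset 7: 0xF4 = 11110100 → 4-byte char (#3). Advance 4.
Byte at offset 11: 0xE7 = 11100111 → 3-byte char (#4). Advance 3.
Byte at offset 14: 0xEB = 11101011 → 3-byte char (#5). Advance 3.
Byte at offset 17: 0xE2 = 11100010 → 3-byte char (#6). Advance 3.
Byte at offset 20: 0xE2 = 11100010 → 3-byte char (#7). Advance 3.
Byte at offset 23: 0xCD = 11001101 → 2-byte char (#8). Advance 2.
Byte at offset 25: 0x38 = 00111000 → 1-byte char (#9). Advance 1.
Byte at offset 26: 0xD2 = 11010010 → 2-byte char (#10). Advance 2.
Reached end at offset 28 after 10 code points.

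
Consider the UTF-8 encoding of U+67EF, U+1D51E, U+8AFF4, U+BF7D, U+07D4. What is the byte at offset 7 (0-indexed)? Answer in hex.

0xF2

U+67EF → 3-byte form E6 9F AF at offsets 0–2.
U+1D51E → 4-byte form F0 9D 94 9E at offsets 3–6.
U+8AFF4 → 4-byte form F2 8A BF B4 at offsets 7–10.
Offset 7 falls in char 3's range; it's byte 1 of F2 8A BF B4 = 0xF2.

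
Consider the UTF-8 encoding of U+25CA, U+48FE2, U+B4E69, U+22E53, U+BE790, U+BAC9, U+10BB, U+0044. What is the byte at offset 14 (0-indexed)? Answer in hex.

0x93

U+25CA → 3-byte form E2 97 8A at offsets 0–2.
U+48FE2 → 4-byte form F1 88 BF A2 at offsets 3–6.
U+B4E69 → 4-byte form F2 B4 B9 A9 at offsets 7–10.
U+22E53 → 4-byte form F0 A2 B9 93 at offsets 11–14.
Offset 14 falls in char 4's range; it's byte 4 of F0 A2 B9 93 = 0x93.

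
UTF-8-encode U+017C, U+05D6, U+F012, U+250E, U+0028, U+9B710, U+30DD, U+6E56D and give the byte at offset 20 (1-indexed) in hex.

1-indexed offset 20 is 0-indexed offset 19.
U+017C → 2-byte form C5 BC at offsets 0–1.
U+05D6 → 2-byte form D7 96 at offsets 2–3.
U+F012 → 3-byte form EF 80 92 at offsets 4–6.
U+250E → 3-byte form E2 94 8E at offsets 7–9.
U+0028 → 1-byte form 28 at offsets 10–10.
U+9B710 → 4-byte form F2 9B 9C 90 at offsets 11–14.
U+30DD → 3-byte form E3 83 9D at offsets 15–17.
U+6E56D → 4-byte form F1 AE 95 AD at offsets 18–21.
Offset 19 falls in char 8's range; it's byte 2 of F1 AE 95 AD = 0xAE.

0xAE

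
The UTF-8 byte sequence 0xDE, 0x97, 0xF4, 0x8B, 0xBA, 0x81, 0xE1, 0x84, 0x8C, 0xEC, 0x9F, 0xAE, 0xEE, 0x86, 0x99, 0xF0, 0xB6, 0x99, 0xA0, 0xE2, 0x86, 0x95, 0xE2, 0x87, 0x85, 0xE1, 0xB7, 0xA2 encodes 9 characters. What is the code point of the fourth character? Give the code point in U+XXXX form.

Offset 0: leading byte 0xDE = 11011110 → 2-byte char #1 = DE 97.
Offset 2: leading byte 0xF4 = 11110100 → 4-byte char #2 = F4 8B BA 81.
Offset 6: leading byte 0xE1 = 11100001 → 3-byte char #3 = E1 84 8C.
Offset 9: leading byte 0xEC = 11101100 → 3-byte char #4 = EC 9F AE.
Leading byte 0xEC = 11101100 matches 1110xxxx → 3-byte sequence.
Byte 1: 0xEC = 11101100, payload 1100 (4 bits).
Byte 2: 0x9F = 10011111 (10xxxxxx ✓), payload 011111.
Byte 3: 0xAE = 10101110 (10xxxxxx ✓), payload 101110.
Concatenate: 1100011111101110 = 0xC7EE (16 bits → U+C7EE).

U+C7EE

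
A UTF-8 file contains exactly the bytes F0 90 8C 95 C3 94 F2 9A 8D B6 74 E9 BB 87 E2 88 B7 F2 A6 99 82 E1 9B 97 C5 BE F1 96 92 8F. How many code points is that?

10

Byte at offset 0: 0xF0 = 11110000 → 4-byte char (#1). Advance 4.
Byte at offset 4: 0xC3 = 11000011 → 2-byte char (#2). Advance 2.
Byte at offset 6: 0xF2 = 11110010 → 4-byte char (#3). Advance 4.
Byte at offset 10: 0x74 = 01110100 → 1-byte char (#4). Advance 1.
Byte at offset 11: 0xE9 = 11101001 → 3-byte char (#5). Advance 3.
Byte at offset 14: 0xE2 = 11100010 → 3-byte char (#6). Advance 3.
Byte at offset 17: 0xF2 = 11110010 → 4-byte char (#7). Advance 4.
Byte at offset 21: 0xE1 = 11100001 → 3-byte char (#8). Advance 3.
Byte at offset 24: 0xC5 = 11000101 → 2-byte char (#9). Advance 2.
Byte at offset 26: 0xF1 = 11110001 → 4-byte char (#10). Advance 4.
Reached end at offset 30 after 10 code points.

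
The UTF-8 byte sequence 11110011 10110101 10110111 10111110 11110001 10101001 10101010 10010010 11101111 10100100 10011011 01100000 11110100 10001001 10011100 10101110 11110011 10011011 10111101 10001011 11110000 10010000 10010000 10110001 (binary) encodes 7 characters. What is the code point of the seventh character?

U+10431

Offset 0: leading byte 0xF3 = 11110011 → 4-byte char #1 = F3 B5 B7 BE.
Offset 4: leading byte 0xF1 = 11110001 → 4-byte char #2 = F1 A9 AA 92.
Offset 8: leading byte 0xEF = 11101111 → 3-byte char #3 = EF A4 9B.
Offset 11: leading byte 0x60 = 01100000 → 1-byte char #4 = 60.
Offset 12: leading byte 0xF4 = 11110100 → 4-byte char #5 = F4 89 9C AE.
Offset 16: leading byte 0xF3 = 11110011 → 4-byte char #6 = F3 9B BD 8B.
Offset 20: leading byte 0xF0 = 11110000 → 4-byte char #7 = F0 90 90 B1.
Leading byte 0xF0 = 11110000 matches 11110xxx → 4-byte sequence.
Byte 1: 0xF0 = 11110000, payload 000 (3 bits).
Byte 2: 0x90 = 10010000 (10xxxxxx ✓), payload 010000.
Byte 3: 0x90 = 10010000 (10xxxxxx ✓), payload 010000.
Byte 4: 0xB1 = 10110001 (10xxxxxx ✓), payload 110001.
Concatenate: 000010000010000110001 = 0x10431 (21 bits → U+10431).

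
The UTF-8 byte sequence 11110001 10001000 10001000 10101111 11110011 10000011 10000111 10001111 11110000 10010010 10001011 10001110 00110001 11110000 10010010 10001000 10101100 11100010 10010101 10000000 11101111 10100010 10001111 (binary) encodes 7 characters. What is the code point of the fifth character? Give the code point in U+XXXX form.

U+1222C

Offset 0: leading byte 0xF1 = 11110001 → 4-byte char #1 = F1 88 88 AF.
Offset 4: leading byte 0xF3 = 11110011 → 4-byte char #2 = F3 83 87 8F.
Offset 8: leading byte 0xF0 = 11110000 → 4-byte char #3 = F0 92 8B 8E.
Offset 12: leading byte 0x31 = 00110001 → 1-byte char #4 = 31.
Offset 13: leading byte 0xF0 = 11110000 → 4-byte char #5 = F0 92 88 AC.
Leading byte 0xF0 = 11110000 matches 11110xxx → 4-byte sequence.
Byte 1: 0xF0 = 11110000, payload 000 (3 bits).
Byte 2: 0x92 = 10010010 (10xxxxxx ✓), payload 010010.
Byte 3: 0x88 = 10001000 (10xxxxxx ✓), payload 001000.
Byte 4: 0xAC = 10101100 (10xxxxxx ✓), payload 101100.
Concatenate: 000010010001000101100 = 0x1222C (21 bits → U+1222C).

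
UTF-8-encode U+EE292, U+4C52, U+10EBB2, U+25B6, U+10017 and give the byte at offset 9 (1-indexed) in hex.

1-indexed offset 9 is 0-indexed offset 8.
U+EE292 → 4-byte form F3 AE 8A 92 at offsets 0–3.
U+4C52 → 3-byte form E4 B1 92 at offsets 4–6.
U+10EBB2 → 4-byte form F4 8E AE B2 at offsets 7–10.
Offset 8 falls in char 3's range; it's byte 2 of F4 8E AE B2 = 0x8E.

0x8E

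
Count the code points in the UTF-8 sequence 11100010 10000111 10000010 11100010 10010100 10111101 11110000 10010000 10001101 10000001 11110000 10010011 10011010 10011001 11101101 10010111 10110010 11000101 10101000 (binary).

Byte at offset 0: 0xE2 = 11100010 → 3-byte char (#1). Advance 3.
Byte at offset 3: 0xE2 = 11100010 → 3-byte char (#2). Advance 3.
Byte at offset 6: 0xF0 = 11110000 → 4-byte char (#3). Advance 4.
Byte at offset 10: 0xF0 = 11110000 → 4-byte char (#4). Advance 4.
Byte at offset 14: 0xED = 11101101 → 3-byte char (#5). Advance 3.
Byte at offset 17: 0xC5 = 11000101 → 2-byte char (#6). Advance 2.
Reached end at offset 19 after 6 code points.

6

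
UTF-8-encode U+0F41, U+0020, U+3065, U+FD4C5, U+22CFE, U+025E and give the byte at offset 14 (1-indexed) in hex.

0xB3

1-indexed offset 14 is 0-indexed offset 13.
U+0F41 → 3-byte form E0 BD 81 at offsets 0–2.
U+0020 → 1-byte form 20 at offsets 3–3.
U+3065 → 3-byte form E3 81 A5 at offsets 4–6.
U+FD4C5 → 4-byte form F3 BD 93 85 at offsets 7–10.
U+22CFE → 4-byte form F0 A2 B3 BE at offsets 11–14.
Offset 13 falls in char 5's range; it's byte 3 of F0 A2 B3 BE = 0xB3.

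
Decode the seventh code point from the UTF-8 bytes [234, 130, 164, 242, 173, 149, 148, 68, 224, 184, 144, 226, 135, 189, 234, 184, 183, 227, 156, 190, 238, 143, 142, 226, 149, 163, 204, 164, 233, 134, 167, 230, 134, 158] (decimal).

Offset 0: leading byte 0xEA = 11101010 → 3-byte char #1 = EA 82 A4.
Offset 3: leading byte 0xF2 = 11110010 → 4-byte char #2 = F2 AD 95 94.
Offset 7: leading byte 0x44 = 01000100 → 1-byte char #3 = 44.
Offset 8: leading byte 0xE0 = 11100000 → 3-byte char #4 = E0 B8 90.
Offset 11: leading byte 0xE2 = 11100010 → 3-byte char #5 = E2 87 BD.
Offset 14: leading byte 0xEA = 11101010 → 3-byte char #6 = EA B8 B7.
Offset 17: leading byte 0xE3 = 11100011 → 3-byte char #7 = E3 9C BE.
Leading byte 0xE3 = 11100011 matches 1110xxxx → 3-byte sequence.
Byte 1: 0xE3 = 11100011, payload 0011 (4 bits).
Byte 2: 0x9C = 10011100 (10xxxxxx ✓), payload 011100.
Byte 3: 0xBE = 10111110 (10xxxxxx ✓), payload 111110.
Concatenate: 0011011100111110 = 0x373E (16 bits → U+373E).

U+373E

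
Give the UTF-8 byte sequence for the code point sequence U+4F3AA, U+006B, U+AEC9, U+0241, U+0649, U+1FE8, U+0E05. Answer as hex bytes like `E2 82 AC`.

U+4F3AA: 4-byte form → F1 8F 8E AA.
U+006B: 1-byte form → 6B.
U+AEC9: 3-byte form → EA BB 89.
U+0241: 2-byte form → C9 81.
U+0649: 2-byte form → D9 89.
U+1FE8: 3-byte form → E1 BF A8.
U+0E05: 3-byte form → E0 B8 85.
Concatenated (18 bytes): F1 8F 8E AA 6B EA BB 89 C9 81 D9 89 E1 BF A8 E0 B8 85.

F1 8F 8E AA 6B EA BB 89 C9 81 D9 89 E1 BF A8 E0 B8 85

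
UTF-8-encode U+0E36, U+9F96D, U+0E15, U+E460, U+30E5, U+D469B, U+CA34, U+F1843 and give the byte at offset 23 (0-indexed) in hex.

U+0E36 → 3-byte form E0 B8 B6 at offsets 0–2.
U+9F96D → 4-byte form F2 9F A5 AD at offsets 3–6.
U+0E15 → 3-byte form E0 B8 95 at offsets 7–9.
U+E460 → 3-byte form EE 91 A0 at offsets 10–12.
U+30E5 → 3-byte form E3 83 A5 at offsets 13–15.
U+D469B → 4-byte form F3 94 9A 9B at offsets 16–19.
U+CA34 → 3-byte form EC A8 B4 at offsets 20–22.
U+F1843 → 4-byte form F3 B1 A1 83 at offsets 23–26.
Offset 23 falls in char 8's range; it's byte 1 of F3 B1 A1 83 = 0xF3.

0xF3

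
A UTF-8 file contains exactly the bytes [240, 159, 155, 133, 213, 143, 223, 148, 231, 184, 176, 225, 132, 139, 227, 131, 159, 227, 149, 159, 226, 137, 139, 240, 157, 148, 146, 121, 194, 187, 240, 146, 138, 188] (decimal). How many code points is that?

12

Byte at offset 0: 0xF0 = 11110000 → 4-byte char (#1). Advance 4.
Byte at offset 4: 0xD5 = 11010101 → 2-byte char (#2). Advance 2.
Byte at offset 6: 0xDF = 11011111 → 2-byte char (#3). Advance 2.
Byte at offset 8: 0xE7 = 11100111 → 3-byte char (#4). Advance 3.
Byte at offset 11: 0xE1 = 11100001 → 3-byte char (#5). Advance 3.
Byte at offset 14: 0xE3 = 11100011 → 3-byte char (#6). Advance 3.
Byte at offset 17: 0xE3 = 11100011 → 3-byte char (#7). Advance 3.
Byte at offset 20: 0xE2 = 11100010 → 3-byte char (#8). Advance 3.
Byte at offset 23: 0xF0 = 11110000 → 4-byte char (#9). Advance 4.
Byte at offset 27: 0x79 = 01111001 → 1-byte char (#10). Advance 1.
Byte at offset 28: 0xC2 = 11000010 → 2-byte char (#11). Advance 2.
Byte at offset 30: 0xF0 = 11110000 → 4-byte char (#12). Advance 4.
Reached end at offset 34 after 12 code points.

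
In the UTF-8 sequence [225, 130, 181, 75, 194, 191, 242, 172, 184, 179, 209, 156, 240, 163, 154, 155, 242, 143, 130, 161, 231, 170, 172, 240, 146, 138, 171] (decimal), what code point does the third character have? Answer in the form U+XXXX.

Offset 0: leading byte 0xE1 = 11100001 → 3-byte char #1 = E1 82 B5.
Offset 3: leading byte 0x4B = 01001011 → 1-byte char #2 = 4B.
Offset 4: leading byte 0xC2 = 11000010 → 2-byte char #3 = C2 BF.
Leading byte 0xC2 = 11000010 matches 110xxxxx → 2-byte sequence.
Byte 1: 0xC2 = 11000010, payload 00010 (5 bits).
Byte 2: 0xBF = 10111111 (10xxxxxx ✓), payload 111111.
Concatenate: 00010111111 = 0xBF (11 bits → U+00BF).

U+00BF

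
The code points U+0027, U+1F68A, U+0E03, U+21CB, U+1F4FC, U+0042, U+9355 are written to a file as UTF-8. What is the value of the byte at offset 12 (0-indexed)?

U+0027 → 1-byte form 27 at offsets 0–0.
U+1F68A → 4-byte form F0 9F 9A 8A at offsets 1–4.
U+0E03 → 3-byte form E0 B8 83 at offsets 5–7.
U+21CB → 3-byte form E2 87 8B at offsets 8–10.
U+1F4FC → 4-byte form F0 9F 93 BC at offsets 11–14.
Offset 12 falls in char 5's range; it's byte 2 of F0 9F 93 BC = 0x9F.

0x9F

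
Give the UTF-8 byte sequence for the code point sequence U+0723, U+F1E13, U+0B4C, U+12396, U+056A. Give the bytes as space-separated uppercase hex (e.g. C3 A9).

U+0723: 2-byte form → DC A3.
U+F1E13: 4-byte form → F3 B1 B8 93.
U+0B4C: 3-byte form → E0 AD 8C.
U+12396: 4-byte form → F0 92 8E 96.
U+056A: 2-byte form → D5 AA.
Concatenated (15 bytes): DC A3 F3 B1 B8 93 E0 AD 8C F0 92 8E 96 D5 AA.

DC A3 F3 B1 B8 93 E0 AD 8C F0 92 8E 96 D5 AA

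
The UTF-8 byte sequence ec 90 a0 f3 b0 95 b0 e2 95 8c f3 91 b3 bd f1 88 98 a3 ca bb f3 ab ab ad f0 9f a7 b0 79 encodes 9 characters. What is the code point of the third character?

Offset 0: leading byte 0xEC = 11101100 → 3-byte char #1 = EC 90 A0.
Offset 3: leading byte 0xF3 = 11110011 → 4-byte char #2 = F3 B0 95 B0.
Offset 7: leading byte 0xE2 = 11100010 → 3-byte char #3 = E2 95 8C.
Leading byte 0xE2 = 11100010 matches 1110xxxx → 3-byte sequence.
Byte 1: 0xE2 = 11100010, payload 0010 (4 bits).
Byte 2: 0x95 = 10010101 (10xxxxxx ✓), payload 010101.
Byte 3: 0x8C = 10001100 (10xxxxxx ✓), payload 001100.
Concatenate: 0010010101001100 = 0x254C (16 bits → U+254C).

U+254C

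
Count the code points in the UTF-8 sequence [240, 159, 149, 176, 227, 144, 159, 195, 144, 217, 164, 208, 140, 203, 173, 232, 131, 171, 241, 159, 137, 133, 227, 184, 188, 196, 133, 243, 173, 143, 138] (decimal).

11

Byte at offset 0: 0xF0 = 11110000 → 4-byte char (#1). Advance 4.
Byte at offset 4: 0xE3 = 11100011 → 3-byte char (#2). Advance 3.
Byte at offset 7: 0xC3 = 11000011 → 2-byte char (#3). Advance 2.
Byte at offset 9: 0xD9 = 11011001 → 2-byte char (#4). Advance 2.
Byte at offset 11: 0xD0 = 11010000 → 2-byte char (#5). Advance 2.
Byte at offset 13: 0xCB = 11001011 → 2-byte char (#6). Advance 2.
Byte at offset 15: 0xE8 = 11101000 → 3-byte char (#7). Advance 3.
Byte at offset 18: 0xF1 = 11110001 → 4-byte char (#8). Advance 4.
Byte at offset 22: 0xE3 = 11100011 → 3-byte char (#9). Advance 3.
Byte at offset 25: 0xC4 = 11000100 → 2-byte char (#10). Advance 2.
Byte at offset 27: 0xF3 = 11110011 → 4-byte char (#11). Advance 4.
Reached end at offset 31 after 11 code points.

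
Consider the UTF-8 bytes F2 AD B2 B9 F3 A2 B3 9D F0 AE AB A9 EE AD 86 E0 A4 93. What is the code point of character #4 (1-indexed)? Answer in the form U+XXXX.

Offset 0: leading byte 0xF2 = 11110010 → 4-byte char #1 = F2 AD B2 B9.
Offset 4: leading byte 0xF3 = 11110011 → 4-byte char #2 = F3 A2 B3 9D.
Offset 8: leading byte 0xF0 = 11110000 → 4-byte char #3 = F0 AE AB A9.
Offset 12: leading byte 0xEE = 11101110 → 3-byte char #4 = EE AD 86.
Leading byte 0xEE = 11101110 matches 1110xxxx → 3-byte sequence.
Byte 1: 0xEE = 11101110, payload 1110 (4 bits).
Byte 2: 0xAD = 10101101 (10xxxxxx ✓), payload 101101.
Byte 3: 0x86 = 10000110 (10xxxxxx ✓), payload 000110.
Concatenate: 1110101101000110 = 0xEB46 (16 bits → U+EB46).

U+EB46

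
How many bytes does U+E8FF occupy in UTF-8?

U+E8FF = 0xE8FF. UTF-8 uses 1 byte below 0x80, 2 below 0x800, 3 below 0x10000, 4 up to 0x10FFFF. 0xE8FF is in U+0800–U+FFFF → 3 bytes.

3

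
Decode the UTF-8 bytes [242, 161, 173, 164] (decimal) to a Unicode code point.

Leading byte 0xF2 = 11110010 matches 11110xxx → 4-byte sequence.
Byte 1: 0xF2 = 11110010, payload 010 (3 bits).
Byte 2: 0xA1 = 10100001 (10xxxxxx ✓), payload 100001.
Byte 3: 0xAD = 10101101 (10xxxxxx ✓), payload 101101.
Byte 4: 0xA4 = 10100100 (10xxxxxx ✓), payload 100100.
Concatenate: 010100001101101100100 = 0xA1B64 (21 bits → U+A1B64).

U+A1B64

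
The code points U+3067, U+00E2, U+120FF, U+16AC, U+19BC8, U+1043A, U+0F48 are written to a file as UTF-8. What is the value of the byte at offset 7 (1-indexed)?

1-indexed offset 7 is 0-indexed offset 6.
U+3067 → 3-byte form E3 81 A7 at offsets 0–2.
U+00E2 → 2-byte form C3 A2 at offsets 3–4.
U+120FF → 4-byte form F0 92 83 BF at offsets 5–8.
Offset 6 falls in char 3's range; it's byte 2 of F0 92 83 BF = 0x92.

0x92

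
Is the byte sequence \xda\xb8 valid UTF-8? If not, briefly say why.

Leading byte 0xDA = 11011010 → 2-byte form.
Continuation bytes 0xB8=10111000 all match 10xxxxxx.
Decoded value 0x6B8 is ≥ 0x80 (shortest form) and not a surrogate.

valid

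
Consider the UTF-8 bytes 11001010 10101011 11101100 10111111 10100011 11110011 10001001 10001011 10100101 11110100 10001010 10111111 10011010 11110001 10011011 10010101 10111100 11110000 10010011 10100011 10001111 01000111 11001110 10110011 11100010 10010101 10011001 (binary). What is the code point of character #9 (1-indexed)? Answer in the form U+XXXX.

U+2559

Offset 0: leading byte 0xCA = 11001010 → 2-byte char #1 = CA AB.
Offset 2: leading byte 0xEC = 11101100 → 3-byte char #2 = EC BF A3.
Offset 5: leading byte 0xF3 = 11110011 → 4-byte char #3 = F3 89 8B A5.
Offset 9: leading byte 0xF4 = 11110100 → 4-byte char #4 = F4 8A BF 9A.
Offset 13: leading byte 0xF1 = 11110001 → 4-byte char #5 = F1 9B 95 BC.
Offset 17: leading byte 0xF0 = 11110000 → 4-byte char #6 = F0 93 A3 8F.
Offset 21: leading byte 0x47 = 01000111 → 1-byte char #7 = 47.
Offset 22: leading byte 0xCE = 11001110 → 2-byte char #8 = CE B3.
Offset 24: leading byte 0xE2 = 11100010 → 3-byte char #9 = E2 95 99.
Leading byte 0xE2 = 11100010 matches 1110xxxx → 3-byte sequence.
Byte 1: 0xE2 = 11100010, payload 0010 (4 bits).
Byte 2: 0x95 = 10010101 (10xxxxxx ✓), payload 010101.
Byte 3: 0x99 = 10011001 (10xxxxxx ✓), payload 011001.
Concatenate: 0010010101011001 = 0x2559 (16 bits → U+2559).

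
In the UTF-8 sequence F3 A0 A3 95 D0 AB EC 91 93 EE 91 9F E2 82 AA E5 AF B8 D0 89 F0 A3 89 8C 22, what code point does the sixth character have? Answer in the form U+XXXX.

Offset 0: leading byte 0xF3 = 11110011 → 4-byte char #1 = F3 A0 A3 95.
Offset 4: leading byte 0xD0 = 11010000 → 2-byte char #2 = D0 AB.
Offset 6: leading byte 0xEC = 11101100 → 3-byte char #3 = EC 91 93.
Offset 9: leading byte 0xEE = 11101110 → 3-byte char #4 = EE 91 9F.
Offset 12: leading byte 0xE2 = 11100010 → 3-byte char #5 = E2 82 AA.
Offset 15: leading byte 0xE5 = 11100101 → 3-byte char #6 = E5 AF B8.
Leading byte 0xE5 = 11100101 matches 1110xxxx → 3-byte sequence.
Byte 1: 0xE5 = 11100101, payload 0101 (4 bits).
Byte 2: 0xAF = 10101111 (10xxxxxx ✓), payload 101111.
Byte 3: 0xB8 = 10111000 (10xxxxxx ✓), payload 111000.
Concatenate: 0101101111111000 = 0x5BF8 (16 bits → U+5BF8).

U+5BF8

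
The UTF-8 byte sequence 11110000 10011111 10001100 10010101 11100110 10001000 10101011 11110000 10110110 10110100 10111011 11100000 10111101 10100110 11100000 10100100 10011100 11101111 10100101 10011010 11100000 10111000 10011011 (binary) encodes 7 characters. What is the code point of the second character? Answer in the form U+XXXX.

Offset 0: leading byte 0xF0 = 11110000 → 4-byte char #1 = F0 9F 8C 95.
Offset 4: leading byte 0xE6 = 11100110 → 3-byte char #2 = E6 88 AB.
Leading byte 0xE6 = 11100110 matches 1110xxxx → 3-byte sequence.
Byte 1: 0xE6 = 11100110, payload 0110 (4 bits).
Byte 2: 0x88 = 10001000 (10xxxxxx ✓), payload 001000.
Byte 3: 0xAB = 10101011 (10xxxxxx ✓), payload 101011.
Concatenate: 0110001000101011 = 0x622B (16 bits → U+622B).

U+622B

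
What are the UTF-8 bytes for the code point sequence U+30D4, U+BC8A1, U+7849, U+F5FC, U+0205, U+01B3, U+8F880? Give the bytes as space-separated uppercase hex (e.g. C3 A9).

E3 83 94 F2 BC A2 A1 E7 A1 89 EF 97 BC C8 85 C6 B3 F2 8F A2 80

U+30D4: 3-byte form → E3 83 94.
U+BC8A1: 4-byte form → F2 BC A2 A1.
U+7849: 3-byte form → E7 A1 89.
U+F5FC: 3-byte form → EF 97 BC.
U+0205: 2-byte form → C8 85.
U+01B3: 2-byte form → C6 B3.
U+8F880: 4-byte form → F2 8F A2 80.
Concatenated (21 bytes): E3 83 94 F2 BC A2 A1 E7 A1 89 EF 97 BC C8 85 C6 B3 F2 8F A2 80.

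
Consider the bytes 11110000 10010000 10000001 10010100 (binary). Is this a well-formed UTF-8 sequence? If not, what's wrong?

Leading byte 0xF0 = 11110000 → 4-byte form.
Continuation bytes 0x90=10010000, 0x81=10000001, 0x94=10010100 all match 10xxxxxx.
Decoded value 0x10054 is ≥ 0x10000 (shortest form) and not a surrogate.

valid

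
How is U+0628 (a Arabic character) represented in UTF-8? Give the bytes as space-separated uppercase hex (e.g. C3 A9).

D8 A8

U+0628 = 0x628 = 1576 decimal. In range U+0080–U+07FF → 2-byte form: 110xxxxx 10xxxxxx.
Binary (11 bits): 11000101000.
Split 5+6: 11000 | 101000.
Byte 1: 11011000 = 0xD8.
Byte 2: 10101000 = 0xA8.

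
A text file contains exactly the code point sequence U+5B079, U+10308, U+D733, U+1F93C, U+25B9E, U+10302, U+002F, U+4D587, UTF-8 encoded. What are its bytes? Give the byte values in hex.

U+5B079: 4-byte form → F1 9B 81 B9.
U+10308: 4-byte form → F0 90 8C 88.
U+D733: 3-byte form → ED 9C B3.
U+1F93C: 4-byte form → F0 9F A4 BC.
U+25B9E: 4-byte form → F0 A5 AE 9E.
U+10302: 4-byte form → F0 90 8C 82.
U+002F: 1-byte form → 2F.
U+4D587: 4-byte form → F1 8D 96 87.
Concatenated (28 bytes): F1 9B 81 B9 F0 90 8C 88 ED 9C B3 F0 9F A4 BC F0 A5 AE 9E F0 90 8C 82 2F F1 8D 96 87.

F1 9B 81 B9 F0 90 8C 88 ED 9C B3 F0 9F A4 BC F0 A5 AE 9E F0 90 8C 82 2F F1 8D 96 87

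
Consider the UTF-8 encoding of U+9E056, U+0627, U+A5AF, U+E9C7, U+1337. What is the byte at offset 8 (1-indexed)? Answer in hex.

1-indexed offset 8 is 0-indexed offset 7.
U+9E056 → 4-byte form F2 9E 81 96 at offsets 0–3.
U+0627 → 2-byte form D8 A7 at offsets 4–5.
U+A5AF → 3-byte form EA 96 AF at offsets 6–8.
Offset 7 falls in char 3's range; it's byte 2 of EA 96 AF = 0x96.

0x96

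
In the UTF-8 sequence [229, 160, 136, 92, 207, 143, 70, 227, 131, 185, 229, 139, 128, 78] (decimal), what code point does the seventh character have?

Offset 0: leading byte 0xE5 = 11100101 → 3-byte char #1 = E5 A0 88.
Offset 3: leading byte 0x5C = 01011100 → 1-byte char #2 = 5C.
Offset 4: leading byte 0xCF = 11001111 → 2-byte char #3 = CF 8F.
Offset 6: leading byte 0x46 = 01000110 → 1-byte char #4 = 46.
Offset 7: leading byte 0xE3 = 11100011 → 3-byte char #5 = E3 83 B9.
Offset 10: leading byte 0xE5 = 11100101 → 3-byte char #6 = E5 8B 80.
Offset 13: leading byte 0x4E = 01001110 → 1-byte char #7 = 4E.
Leading byte 0x4E = 01001110 matches 0xxxxxxx → 1-byte sequence.
Byte 1: 0x4E = 01001110, payload 1001110 (7 bits).
Concatenate: 1001110 = 0x4E (7 bits → U+004E).

U+004E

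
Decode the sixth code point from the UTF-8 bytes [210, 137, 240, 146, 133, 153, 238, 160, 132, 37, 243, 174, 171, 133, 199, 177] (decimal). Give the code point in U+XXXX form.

U+01F1

Offset 0: leading byte 0xD2 = 11010010 → 2-byte char #1 = D2 89.
Offset 2: leading byte 0xF0 = 11110000 → 4-byte char #2 = F0 92 85 99.
Offset 6: leading byte 0xEE = 11101110 → 3-byte char #3 = EE A0 84.
Offset 9: leading byte 0x25 = 00100101 → 1-byte char #4 = 25.
Offset 10: leading byte 0xF3 = 11110011 → 4-byte char #5 = F3 AE AB 85.
Offset 14: leading byte 0xC7 = 11000111 → 2-byte char #6 = C7 B1.
Leading byte 0xC7 = 11000111 matches 110xxxxx → 2-byte sequence.
Byte 1: 0xC7 = 11000111, payload 00111 (5 bits).
Byte 2: 0xB1 = 10110001 (10xxxxxx ✓), payload 110001.
Concatenate: 00111110001 = 0x1F1 (11 bits → U+01F1).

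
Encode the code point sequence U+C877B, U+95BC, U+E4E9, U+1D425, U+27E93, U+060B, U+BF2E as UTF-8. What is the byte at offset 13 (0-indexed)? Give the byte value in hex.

U+C877B → 4-byte form F3 88 9D BB at offsets 0–3.
U+95BC → 3-byte form E9 96 BC at offsets 4–6.
U+E4E9 → 3-byte form EE 93 A9 at offsets 7–9.
U+1D425 → 4-byte form F0 9D 90 A5 at offsets 10–13.
Offset 13 falls in char 4's range; it's byte 4 of F0 9D 90 A5 = 0xA5.

0xA5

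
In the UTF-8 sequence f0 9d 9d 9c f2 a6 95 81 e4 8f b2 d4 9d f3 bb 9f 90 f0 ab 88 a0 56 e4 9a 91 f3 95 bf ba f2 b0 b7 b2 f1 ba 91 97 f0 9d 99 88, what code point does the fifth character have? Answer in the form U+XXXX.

Offset 0: leading byte 0xF0 = 11110000 → 4-byte char #1 = F0 9D 9D 9C.
Offset 4: leading byte 0xF2 = 11110010 → 4-byte char #2 = F2 A6 95 81.
Offset 8: leading byte 0xE4 = 11100100 → 3-byte char #3 = E4 8F B2.
Offset 11: leading byte 0xD4 = 11010100 → 2-byte char #4 = D4 9D.
Offset 13: leading byte 0xF3 = 11110011 → 4-byte char #5 = F3 BB 9F 90.
Leading byte 0xF3 = 11110011 matches 11110xxx → 4-byte sequence.
Byte 1: 0xF3 = 11110011, payload 011 (3 bits).
Byte 2: 0xBB = 10111011 (10xxxxxx ✓), payload 111011.
Byte 3: 0x9F = 10011111 (10xxxxxx ✓), payload 011111.
Byte 4: 0x90 = 10010000 (10xxxxxx ✓), payload 010000.
Concatenate: 011111011011111010000 = 0xFB7D0 (21 bits → U+FB7D0).

U+FB7D0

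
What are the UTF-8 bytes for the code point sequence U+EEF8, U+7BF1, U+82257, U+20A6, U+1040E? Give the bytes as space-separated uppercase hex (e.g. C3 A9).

EE BB B8 E7 AF B1 F2 82 89 97 E2 82 A6 F0 90 90 8E

U+EEF8: 3-byte form → EE BB B8.
U+7BF1: 3-byte form → E7 AF B1.
U+82257: 4-byte form → F2 82 89 97.
U+20A6: 3-byte form → E2 82 A6.
U+1040E: 4-byte form → F0 90 90 8E.
Concatenated (17 bytes): EE BB B8 E7 AF B1 F2 82 89 97 E2 82 A6 F0 90 90 8E.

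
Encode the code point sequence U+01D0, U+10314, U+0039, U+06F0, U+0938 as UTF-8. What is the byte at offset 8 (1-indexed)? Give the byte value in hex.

0xDB

1-indexed offset 8 is 0-indexed offset 7.
U+01D0 → 2-byte form C7 90 at offsets 0–1.
U+10314 → 4-byte form F0 90 8C 94 at offsets 2–5.
U+0039 → 1-byte form 39 at offsets 6–6.
U+06F0 → 2-byte form DB B0 at offsets 7–8.
Offset 7 falls in char 4's range; it's byte 1 of DB B0 = 0xDB.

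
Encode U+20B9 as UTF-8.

E2 82 B9

U+20B9 = 0x20B9 = 8377 decimal. In range U+0800–U+FFFF → 3-byte form: 1110xxxx 10xxxxxx 10xxxxxx.
Binary (16 bits): 0010000010111001.
Split 4+6+6: 0010 | 000010 | 111001.
Byte 1: 11100010 = 0xE2.
Byte 2: 10000010 = 0x82.
Byte 3: 10111001 = 0xB9.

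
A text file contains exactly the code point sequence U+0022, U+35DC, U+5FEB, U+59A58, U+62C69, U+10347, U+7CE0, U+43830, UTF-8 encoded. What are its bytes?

U+0022: 1-byte form → 22.
U+35DC: 3-byte form → E3 97 9C.
U+5FEB: 3-byte form → E5 BF AB.
U+59A58: 4-byte form → F1 99 A9 98.
U+62C69: 4-byte form → F1 A2 B1 A9.
U+10347: 4-byte form → F0 90 8D 87.
U+7CE0: 3-byte form → E7 B3 A0.
U+43830: 4-byte form → F1 83 A0 B0.
Concatenated (26 bytes): 22 E3 97 9C E5 BF AB F1 99 A9 98 F1 A2 B1 A9 F0 90 8D 87 E7 B3 A0 F1 83 A0 B0.

22 E3 97 9C E5 BF AB F1 99 A9 98 F1 A2 B1 A9 F0 90 8D 87 E7 B3 A0 F1 83 A0 B0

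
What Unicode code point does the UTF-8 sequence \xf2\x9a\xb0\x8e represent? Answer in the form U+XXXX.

Leading byte 0xF2 = 11110010 matches 11110xxx → 4-byte sequence.
Byte 1: 0xF2 = 11110010, payload 010 (3 bits).
Byte 2: 0x9A = 10011010 (10xxxxxx ✓), payload 011010.
Byte 3: 0xB0 = 10110000 (10xxxxxx ✓), payload 110000.
Byte 4: 0x8E = 10001110 (10xxxxxx ✓), payload 001110.
Concatenate: 010011010110000001110 = 0x9AC0E (21 bits → U+9AC0E).

U+9AC0E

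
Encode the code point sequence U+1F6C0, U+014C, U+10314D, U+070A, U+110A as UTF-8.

F0 9F 9B 80 C5 8C F4 83 85 8D DC 8A E1 84 8A

U+1F6C0: 4-byte form → F0 9F 9B 80.
U+014C: 2-byte form → C5 8C.
U+10314D: 4-byte form → F4 83 85 8D.
U+070A: 2-byte form → DC 8A.
U+110A: 3-byte form → E1 84 8A.
Concatenated (15 bytes): F0 9F 9B 80 C5 8C F4 83 85 8D DC 8A E1 84 8A.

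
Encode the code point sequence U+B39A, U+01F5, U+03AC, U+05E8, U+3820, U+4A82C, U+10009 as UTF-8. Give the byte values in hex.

U+B39A: 3-byte form → EB 8E 9A.
U+01F5: 2-byte form → C7 B5.
U+03AC: 2-byte form → CE AC.
U+05E8: 2-byte form → D7 A8.
U+3820: 3-byte form → E3 A0 A0.
U+4A82C: 4-byte form → F1 8A A0 AC.
U+10009: 4-byte form → F0 90 80 89.
Concatenated (20 bytes): EB 8E 9A C7 B5 CE AC D7 A8 E3 A0 A0 F1 8A A0 AC F0 90 80 89.

EB 8E 9A C7 B5 CE AC D7 A8 E3 A0 A0 F1 8A A0 AC F0 90 80 89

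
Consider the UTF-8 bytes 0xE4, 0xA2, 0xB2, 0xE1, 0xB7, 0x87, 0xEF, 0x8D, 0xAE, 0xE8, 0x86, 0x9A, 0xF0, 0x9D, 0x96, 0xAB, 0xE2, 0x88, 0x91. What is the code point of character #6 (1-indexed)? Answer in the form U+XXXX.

U+2211

Offset 0: leading byte 0xE4 = 11100100 → 3-byte char #1 = E4 A2 B2.
Offset 3: leading byte 0xE1 = 11100001 → 3-byte char #2 = E1 B7 87.
Offset 6: leading byte 0xEF = 11101111 → 3-byte char #3 = EF 8D AE.
Offset 9: leading byte 0xE8 = 11101000 → 3-byte char #4 = E8 86 9A.
Offset 12: leading byte 0xF0 = 11110000 → 4-byte char #5 = F0 9D 96 AB.
Offset 16: leading byte 0xE2 = 11100010 → 3-byte char #6 = E2 88 91.
Leading byte 0xE2 = 11100010 matches 1110xxxx → 3-byte sequence.
Byte 1: 0xE2 = 11100010, payload 0010 (4 bits).
Byte 2: 0x88 = 10001000 (10xxxxxx ✓), payload 001000.
Byte 3: 0x91 = 10010001 (10xxxxxx ✓), payload 010001.
Concatenate: 0010001000010001 = 0x2211 (16 bits → U+2211).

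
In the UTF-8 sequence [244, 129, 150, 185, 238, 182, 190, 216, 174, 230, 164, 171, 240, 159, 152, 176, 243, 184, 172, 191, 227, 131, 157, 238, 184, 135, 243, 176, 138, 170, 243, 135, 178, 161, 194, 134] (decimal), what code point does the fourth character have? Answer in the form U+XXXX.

U+692B

Offset 0: leading byte 0xF4 = 11110100 → 4-byte char #1 = F4 81 96 B9.
Offset 4: leading byte 0xEE = 11101110 → 3-byte char #2 = EE B6 BE.
Offset 7: leading byte 0xD8 = 11011000 → 2-byte char #3 = D8 AE.
Offset 9: leading byte 0xE6 = 11100110 → 3-byte char #4 = E6 A4 AB.
Leading byte 0xE6 = 11100110 matches 1110xxxx → 3-byte sequence.
Byte 1: 0xE6 = 11100110, payload 0110 (4 bits).
Byte 2: 0xA4 = 10100100 (10xxxxxx ✓), payload 100100.
Byte 3: 0xAB = 10101011 (10xxxxxx ✓), payload 101011.
Concatenate: 0110100100101011 = 0x692B (16 bits → U+692B).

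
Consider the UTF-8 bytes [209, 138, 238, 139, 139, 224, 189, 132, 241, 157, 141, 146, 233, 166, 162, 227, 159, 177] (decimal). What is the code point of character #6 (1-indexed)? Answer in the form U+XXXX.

U+37F1

Offset 0: leading byte 0xD1 = 11010001 → 2-byte char #1 = D1 8A.
Offset 2: leading byte 0xEE = 11101110 → 3-byte char #2 = EE 8B 8B.
Offset 5: leading byte 0xE0 = 11100000 → 3-byte char #3 = E0 BD 84.
Offset 8: leading byte 0xF1 = 11110001 → 4-byte char #4 = F1 9D 8D 92.
Offset 12: leading byte 0xE9 = 11101001 → 3-byte char #5 = E9 A6 A2.
Offset 15: leading byte 0xE3 = 11100011 → 3-byte char #6 = E3 9F B1.
Leading byte 0xE3 = 11100011 matches 1110xxxx → 3-byte sequence.
Byte 1: 0xE3 = 11100011, payload 0011 (4 bits).
Byte 2: 0x9F = 10011111 (10xxxxxx ✓), payload 011111.
Byte 3: 0xB1 = 10110001 (10xxxxxx ✓), payload 110001.
Concatenate: 0011011111110001 = 0x37F1 (16 bits → U+37F1).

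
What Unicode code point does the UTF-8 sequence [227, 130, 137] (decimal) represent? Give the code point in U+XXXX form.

U+3089

Leading byte 0xE3 = 11100011 matches 1110xxxx → 3-byte sequence.
Byte 1: 0xE3 = 11100011, payload 0011 (4 bits).
Byte 2: 0x82 = 10000010 (10xxxxxx ✓), payload 000010.
Byte 3: 0x89 = 10001001 (10xxxxxx ✓), payload 001001.
Concatenate: 0011000010001001 = 0x3089 (16 bits → U+3089).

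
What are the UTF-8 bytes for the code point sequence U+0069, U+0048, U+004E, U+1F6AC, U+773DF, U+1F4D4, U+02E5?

U+0069: 1-byte form → 69.
U+0048: 1-byte form → 48.
U+004E: 1-byte form → 4E.
U+1F6AC: 4-byte form → F0 9F 9A AC.
U+773DF: 4-byte form → F1 B7 8F 9F.
U+1F4D4: 4-byte form → F0 9F 93 94.
U+02E5: 2-byte form → CB A5.
Concatenated (17 bytes): 69 48 4E F0 9F 9A AC F1 B7 8F 9F F0 9F 93 94 CB A5.

69 48 4E F0 9F 9A AC F1 B7 8F 9F F0 9F 93 94 CB A5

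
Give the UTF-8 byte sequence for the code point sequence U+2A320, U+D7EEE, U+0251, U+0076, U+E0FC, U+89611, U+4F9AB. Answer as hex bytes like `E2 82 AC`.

F0 AA 8C A0 F3 97 BB AE C9 91 76 EE 83 BC F2 89 98 91 F1 8F A6 AB

U+2A320: 4-byte form → F0 AA 8C A0.
U+D7EEE: 4-byte form → F3 97 BB AE.
U+0251: 2-byte form → C9 91.
U+0076: 1-byte form → 76.
U+E0FC: 3-byte form → EE 83 BC.
U+89611: 4-byte form → F2 89 98 91.
U+4F9AB: 4-byte form → F1 8F A6 AB.
Concatenated (22 bytes): F0 AA 8C A0 F3 97 BB AE C9 91 76 EE 83 BC F2 89 98 91 F1 8F A6 AB.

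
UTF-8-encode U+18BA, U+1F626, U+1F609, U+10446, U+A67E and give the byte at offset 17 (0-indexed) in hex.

U+18BA → 3-byte form E1 A2 BA at offsets 0–2.
U+1F626 → 4-byte form F0 9F 98 A6 at offsets 3–6.
U+1F609 → 4-byte form F0 9F 98 89 at offsets 7–10.
U+10446 → 4-byte form F0 90 91 86 at offsets 11–14.
U+A67E → 3-byte form EA 99 BE at offsets 15–17.
Offset 17 falls in char 5's range; it's byte 3 of EA 99 BE = 0xBE.

0xBE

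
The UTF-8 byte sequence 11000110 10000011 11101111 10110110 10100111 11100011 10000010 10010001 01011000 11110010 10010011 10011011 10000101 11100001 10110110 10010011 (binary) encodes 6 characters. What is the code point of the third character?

Offset 0: leading byte 0xC6 = 11000110 → 2-byte char #1 = C6 83.
Offset 2: leading byte 0xEF = 11101111 → 3-byte char #2 = EF B6 A7.
Offset 5: leading byte 0xE3 = 11100011 → 3-byte char #3 = E3 82 91.
Leading byte 0xE3 = 11100011 matches 1110xxxx → 3-byte sequence.
Byte 1: 0xE3 = 11100011, payload 0011 (4 bits).
Byte 2: 0x82 = 10000010 (10xxxxxx ✓), payload 000010.
Byte 3: 0x91 = 10010001 (10xxxxxx ✓), payload 010001.
Concatenate: 0011000010010001 = 0x3091 (16 bits → U+3091).

U+3091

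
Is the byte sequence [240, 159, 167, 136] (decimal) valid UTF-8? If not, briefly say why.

valid

Leading byte 0xF0 = 11110000 → 4-byte form.
Continuation bytes 0x9F=10011111, 0xA7=10100111, 0x88=10001000 all match 10xxxxxx.
Decoded value 0x1F9C8 is ≥ 0x10000 (shortest form) and not a surrogate.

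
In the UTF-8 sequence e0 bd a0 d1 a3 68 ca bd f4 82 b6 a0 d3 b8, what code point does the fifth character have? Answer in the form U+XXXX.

Offset 0: leading byte 0xE0 = 11100000 → 3-byte char #1 = E0 BD A0.
Offset 3: leading byte 0xD1 = 11010001 → 2-byte char #2 = D1 A3.
Offset 5: leading byte 0x68 = 01101000 → 1-byte char #3 = 68.
Offset 6: leading byte 0xCA = 11001010 → 2-byte char #4 = CA BD.
Offset 8: leading byte 0xF4 = 11110100 → 4-byte char #5 = F4 82 B6 A0.
Leading byte 0xF4 = 11110100 matches 11110xxx → 4-byte sequence.
Byte 1: 0xF4 = 11110100, payload 100 (3 bits).
Byte 2: 0x82 = 10000010 (10xxxxxx ✓), payload 000010.
Byte 3: 0xB6 = 10110110 (10xxxxxx ✓), payload 110110.
Byte 4: 0xA0 = 10100000 (10xxxxxx ✓), payload 100000.
Concatenate: 100000010110110100000 = 0x102DA0 (21 bits → U+102DA0).

U+102DA0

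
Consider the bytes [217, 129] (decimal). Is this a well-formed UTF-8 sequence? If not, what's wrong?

Leading byte 0xD9 = 11011001 → 2-byte form.
Continuation bytes 0x81=10000001 all match 10xxxxxx.
Decoded value 0x641 is ≥ 0x80 (shortest form) and not a surrogate.

valid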